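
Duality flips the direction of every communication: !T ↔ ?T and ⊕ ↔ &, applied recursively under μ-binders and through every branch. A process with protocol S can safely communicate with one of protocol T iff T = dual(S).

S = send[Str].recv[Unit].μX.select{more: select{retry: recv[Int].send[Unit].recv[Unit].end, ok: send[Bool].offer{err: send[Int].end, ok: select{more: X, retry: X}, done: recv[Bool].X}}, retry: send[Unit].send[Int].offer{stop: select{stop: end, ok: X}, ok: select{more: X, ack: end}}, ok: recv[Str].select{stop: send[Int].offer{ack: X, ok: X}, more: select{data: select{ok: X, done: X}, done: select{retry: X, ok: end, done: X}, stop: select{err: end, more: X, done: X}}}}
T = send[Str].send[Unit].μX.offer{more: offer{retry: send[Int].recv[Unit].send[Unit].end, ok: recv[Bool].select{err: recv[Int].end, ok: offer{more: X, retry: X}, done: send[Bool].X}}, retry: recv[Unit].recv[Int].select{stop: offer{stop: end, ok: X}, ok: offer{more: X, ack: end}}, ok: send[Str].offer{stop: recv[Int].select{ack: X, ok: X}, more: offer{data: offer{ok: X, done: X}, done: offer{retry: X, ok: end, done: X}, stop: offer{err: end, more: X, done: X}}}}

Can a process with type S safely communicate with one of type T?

send[Str] ‖ send[Str]  ✗ same direction on both sides — not dual

NO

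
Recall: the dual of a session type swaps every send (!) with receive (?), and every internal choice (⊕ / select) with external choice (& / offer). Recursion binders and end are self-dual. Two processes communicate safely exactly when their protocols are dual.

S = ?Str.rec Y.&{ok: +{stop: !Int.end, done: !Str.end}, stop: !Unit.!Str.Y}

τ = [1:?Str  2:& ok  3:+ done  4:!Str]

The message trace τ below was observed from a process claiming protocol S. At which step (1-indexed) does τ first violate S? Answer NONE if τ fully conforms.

NONE

step 1: ?Str  match  cont: rec Y.…
step 2: & ok  match  cont: +{stop: !Int.end, done: !Str.end}
step 3: + done  match  cont: !Str.end
step 4: !Str  match  cont: end
all 4 steps conform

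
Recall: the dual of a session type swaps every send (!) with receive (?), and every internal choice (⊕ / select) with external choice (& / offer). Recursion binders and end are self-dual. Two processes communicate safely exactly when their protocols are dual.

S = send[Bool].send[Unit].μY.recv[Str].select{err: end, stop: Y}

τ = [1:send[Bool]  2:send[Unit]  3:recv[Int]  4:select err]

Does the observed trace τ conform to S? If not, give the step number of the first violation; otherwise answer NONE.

[1] send[Bool]  match  cont: send[Unit].μY.…
[2] send[Unit]  match  cont: μY.…
[3] got recv[Int], protocol expects recv[Str]  ✗

3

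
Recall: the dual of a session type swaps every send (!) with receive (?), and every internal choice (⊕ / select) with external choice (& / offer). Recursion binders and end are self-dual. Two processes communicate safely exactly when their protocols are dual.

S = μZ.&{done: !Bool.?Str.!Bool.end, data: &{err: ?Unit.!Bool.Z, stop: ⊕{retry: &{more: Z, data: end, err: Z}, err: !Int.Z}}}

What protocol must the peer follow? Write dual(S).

μZ.⊕{done: ?Bool.!Str.?Bool.end, data: ⊕{err: !Unit.?Bool.Z, stop: &{retry: ⊕{more: Z, data: end, err: Z}, err: ?Int.Z}}}

μZ ↦ μZ  (μ self-dual)
  &{done,data} ↦ ⊕{done,data}  (offer→select)
    case done:
      !Bool ↦ ?Bool
        ?Str ↦ !Str
          !Bool ↦ ?Bool
            end self-dual
    case data:
      &{err,stop} ↦ ⊕{err,stop}  (offer→select)
        case err:
          ?Unit ↦ !Unit
            !Bool ↦ ?Bool
              Z self-dual
        case stop:
          ⊕{retry,err} ↦ &{retry,err}  (⊕→&)
            case retry:
              &{more,data,err} ↦ ⊕{more,data,err}  (offer→select)
                case more:
                  Z self-dual
                case data:
                  end self-dual
                case err:
                  Z self-dual
            case err:
              !Int ↦ ?Int
                Z self-dual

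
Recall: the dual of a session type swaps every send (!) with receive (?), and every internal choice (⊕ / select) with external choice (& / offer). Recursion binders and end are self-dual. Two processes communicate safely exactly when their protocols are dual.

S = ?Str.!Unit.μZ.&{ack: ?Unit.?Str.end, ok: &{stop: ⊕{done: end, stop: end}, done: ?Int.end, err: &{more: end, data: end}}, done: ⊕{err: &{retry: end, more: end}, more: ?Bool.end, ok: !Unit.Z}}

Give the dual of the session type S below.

!Str.?Unit.μZ.⊕{ack: !Unit.!Str.end, ok: ⊕{stop: &{done: end, stop: end}, done: !Int.end, err: ⊕{more: end, data: end}}, done: &{err: ⊕{retry: end, more: end}, more: !Bool.end, ok: ?Unit.Z}}

?Str → !Str
  !Unit → ?Unit
    μZ → μZ  (μ self-dual)
      &{ack,ok,done} → ⊕{ack,ok,done}  (offer→select)
        case ack:
          ?Unit → !Unit
            ?Str → !Str
              dual(end) = end
        case ok:
          &{stop,done,err} → ⊕{stop,done,err}  (offer→select)
            case stop:
              ⊕{done,stop} → &{done,stop}  (select→offer)
                case done:
                  dual(end) = end
                case stop:
                  dual(end) = end
            case done:
              ?Int → !Int
                dual(end) = end
            case err:
              &{more,data} → ⊕{more,data}  (offer→select)
                case more:
                  dual(end) = end
                case data:
                  dual(end) = end
        case done:
          ⊕{err,more,ok} → &{err,more,ok}  (select→offer)
            case err:
              &{retry,more} → ⊕{retry,more}  (offer→select)
                case retry:
                  dual(end) = end
                case more:
                  dual(end) = end
            case more:
              ?Bool → !Bool
                dual(end) = end
            case ok:
              !Unit → ?Unit
                dual(Z) = Z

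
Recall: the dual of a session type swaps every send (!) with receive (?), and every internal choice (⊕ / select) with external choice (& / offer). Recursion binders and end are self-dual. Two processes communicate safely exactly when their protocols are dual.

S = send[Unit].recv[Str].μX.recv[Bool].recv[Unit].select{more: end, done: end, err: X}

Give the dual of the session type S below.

recv[Unit].send[Str].μX.send[Bool].send[Unit].offer{more: end, done: end, err: X}

send[Unit] → recv[Unit]
  recv[Str] → send[Str]
    μX → μX  (μ self-dual)
      recv[Bool] → send[Bool]
        recv[Unit] → send[Unit]
          select{more,done,err} → offer{more,done,err}  (⊕→&)
            case more:
              dual(end) = end
            case done:
              dual(end) = end
            case err:
              dual(X) = X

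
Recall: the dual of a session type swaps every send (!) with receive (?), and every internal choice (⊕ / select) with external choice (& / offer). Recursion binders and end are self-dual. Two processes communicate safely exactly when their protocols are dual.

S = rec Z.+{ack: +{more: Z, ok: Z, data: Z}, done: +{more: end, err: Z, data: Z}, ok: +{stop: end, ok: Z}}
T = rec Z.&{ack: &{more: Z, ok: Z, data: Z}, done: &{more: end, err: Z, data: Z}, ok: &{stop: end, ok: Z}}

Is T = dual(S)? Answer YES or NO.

YES

rec Z | rec Z  ✓ (μ self-dual)
  +{ack,done,ok} | &{ack,done,ok}  ✓ label sets agree
    case ack:
      +{more,ok,data} | &{more,ok,data}  ✓ label sets agree
        case more:
          Z | Z  ✓
        case ok:
          Z | Z  ✓
        case data:
          Z | Z  ✓
    case done:
      +{more,err,data} | &{more,err,data}  ✓ label sets agree
        case more:
          end | end  ✓
        case err:
          Z | Z  ✓
        case data:
          Z | Z  ✓
    case ok:
      +{stop,ok} | &{stop,ok}  ✓ label sets agree
        case stop:
          end | end  ✓
        case ok:
          Z | Z  ✓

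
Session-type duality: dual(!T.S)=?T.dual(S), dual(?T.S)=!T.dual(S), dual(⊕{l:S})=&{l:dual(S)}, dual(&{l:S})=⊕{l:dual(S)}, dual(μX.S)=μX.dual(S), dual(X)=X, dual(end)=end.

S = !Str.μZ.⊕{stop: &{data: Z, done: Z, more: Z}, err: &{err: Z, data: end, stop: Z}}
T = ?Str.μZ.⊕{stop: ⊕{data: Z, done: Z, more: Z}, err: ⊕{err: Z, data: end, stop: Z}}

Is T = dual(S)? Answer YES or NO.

NO

!Str vs ?Str  ✓
  μZ vs μZ  ✓ (μ self-dual)
    ⊕{stop,err} vs ⊕{stop,err}  ✗ choice polarity not flipped — not dual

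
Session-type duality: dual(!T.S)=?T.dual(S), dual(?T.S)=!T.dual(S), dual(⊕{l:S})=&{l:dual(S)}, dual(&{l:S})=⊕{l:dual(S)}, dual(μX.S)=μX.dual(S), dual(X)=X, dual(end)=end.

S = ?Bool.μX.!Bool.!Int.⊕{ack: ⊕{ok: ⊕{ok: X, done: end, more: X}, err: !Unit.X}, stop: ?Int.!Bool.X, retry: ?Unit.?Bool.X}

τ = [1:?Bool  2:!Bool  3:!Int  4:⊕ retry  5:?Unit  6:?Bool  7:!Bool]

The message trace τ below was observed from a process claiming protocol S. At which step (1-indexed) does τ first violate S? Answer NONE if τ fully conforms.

@1 ?Bool  ✓  cont: μX.…
@2 !Bool  ✓  cont: !Int.⊕{ack: ⊕{ok: ⊕{ok: μX.…, done: end, more: μX.…}, err: !Unit.μX.…}, stop: ?Int.!Bool.μX.…, retry: ?Unit.?Bool.μX.…}
@3 !Int  ✓  cont: ⊕{ack: ⊕{ok: ⊕{ok: μX.…, done: end, more: μX.…}, err: !Unit.μX.…}, stop: ?Int.!Bool.μX.…, retry: ?Unit.?Bool.μX.…}
@4 ⊕ retry  ✓  cont: ?Unit.?Bool.μX.…
@5 ?Unit  ✓  cont: ?Bool.μX.…
@6 ?Bool  ✓  cont: μX.…
@7 !Bool  ✓  cont: !Int.⊕{ack: ⊕{ok: ⊕{ok: μX.…, done: end, more: μX.…}, err: !Unit.μX.…}, stop: ?Int.!Bool.μX.…, retry: ?Unit.?Bool.μX.…}
τ conforms to S (length 7)

NONE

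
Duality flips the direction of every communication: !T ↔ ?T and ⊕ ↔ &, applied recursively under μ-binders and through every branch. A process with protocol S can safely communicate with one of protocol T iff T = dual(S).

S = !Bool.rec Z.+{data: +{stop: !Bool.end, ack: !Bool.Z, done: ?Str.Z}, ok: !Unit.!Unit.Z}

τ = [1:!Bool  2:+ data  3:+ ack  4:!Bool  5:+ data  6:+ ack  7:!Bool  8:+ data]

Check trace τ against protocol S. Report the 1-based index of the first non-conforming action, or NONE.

step 1: !Bool  match  state: rec Z.…
step 2: + data  match  state: +{stop: !Bool.end, ack: !Bool.rec Z.…, done: ?Str.rec Z.…}
step 3: + ack  match  state: !Bool.rec Z.…
step 4: !Bool  match  state: rec Z.…
step 5: + data  match  state: +{stop: !Bool.end, ack: !Bool.rec Z.…, done: ?Str.rec Z.…}
step 6: + ack  match  state: !Bool.rec Z.…
step 7: !Bool  match  state: rec Z.…
step 8: + data  match  state: +{stop: !Bool.end, ack: !Bool.rec Z.…, done: ?Str.rec Z.…}
trace exhausted — no violation

NONE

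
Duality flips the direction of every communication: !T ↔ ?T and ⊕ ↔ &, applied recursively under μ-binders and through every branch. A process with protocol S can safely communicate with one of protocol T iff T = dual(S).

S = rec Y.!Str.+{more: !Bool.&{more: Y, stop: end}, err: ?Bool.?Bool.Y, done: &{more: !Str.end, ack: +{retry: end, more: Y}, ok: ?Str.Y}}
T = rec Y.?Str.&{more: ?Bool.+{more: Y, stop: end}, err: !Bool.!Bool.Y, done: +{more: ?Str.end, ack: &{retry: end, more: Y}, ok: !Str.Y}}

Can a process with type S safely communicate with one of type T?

rec Y | rec Y  ✓ (rec unchanged)
  !Str | ?Str  ✓
    +{more,err,done} | &{more,err,done}  ✓ label sets agree
      • more:
        !Bool | ?Bool  ✓
          &{more,stop} | +{more,stop}  ✓ label sets agree
            • more:
              Y | Y  ✓
            • stop:
              end | end  ✓
      • err:
        ?Bool | !Bool  ✓
          ?Bool | !Bool  ✓
            Y | Y  ✓
      • done:
        &{more,ack,ok} | +{more,ack,ok}  ✓ label sets agree
          • more:
            !Str | ?Str  ✓
              end | end  ✓
          • ack:
            +{retry,more} | &{retry,more}  ✓ label sets agree
              • retry:
                end | end  ✓
              • more:
                Y | Y  ✓
          • ok:
            ?Str | !Str  ✓
              Y | Y  ✓

YES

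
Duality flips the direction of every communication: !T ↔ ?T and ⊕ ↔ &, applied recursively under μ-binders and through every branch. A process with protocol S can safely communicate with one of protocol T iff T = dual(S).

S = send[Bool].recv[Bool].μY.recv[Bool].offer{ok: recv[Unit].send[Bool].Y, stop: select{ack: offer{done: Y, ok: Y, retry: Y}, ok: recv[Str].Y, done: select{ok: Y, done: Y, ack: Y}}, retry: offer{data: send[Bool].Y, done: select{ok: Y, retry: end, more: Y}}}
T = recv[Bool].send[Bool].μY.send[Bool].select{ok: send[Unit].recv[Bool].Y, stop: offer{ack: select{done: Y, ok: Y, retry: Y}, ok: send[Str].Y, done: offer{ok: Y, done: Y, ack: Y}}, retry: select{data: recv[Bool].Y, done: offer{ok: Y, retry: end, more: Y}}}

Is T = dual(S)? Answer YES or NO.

send[Bool] | recv[Bool]  ok
  recv[Bool] | send[Bool]  ok
    μY | μY  ok (rec unchanged)
      recv[Bool] | send[Bool]  ok
        offer{ok,stop,retry} | select{ok,stop,retry}  ok labels match
          case ok:
            recv[Unit] | send[Unit]  ok
              send[Bool] | recv[Bool]  ok
                Y | Y  ok
          case stop:
            select{ack,ok,done} | offer{ack,ok,done}  ok labels match
              case ack:
                offer{done,ok,retry} | select{done,ok,retry}  ok labels match
                  case done:
                    Y | Y  ok
                  case ok:
                    Y | Y  ok
                  case retry:
                    Y | Y  ok
              case ok:
                recv[Str] | send[Str]  ok
                  Y | Y  ok
              case done:
                select{ok,done,ack} | offer{ok,done,ack}  ok labels match
                  case ok:
                    Y | Y  ok
                  case done:
                    Y | Y  ok
                  case ack:
                    Y | Y  ok
          case retry:
            offer{data,done} | select{data,done}  ok labels match
              case data:
                send[Bool] | recv[Bool]  ok
                  Y | Y  ok
              case done:
                select{ok,retry,more} | offer{ok,retry,more}  ok labels match
                  case ok:
                    Y | Y  ok
                  case retry:
                    end | end  ok
                  case more:
                    Y | Y  ok

YES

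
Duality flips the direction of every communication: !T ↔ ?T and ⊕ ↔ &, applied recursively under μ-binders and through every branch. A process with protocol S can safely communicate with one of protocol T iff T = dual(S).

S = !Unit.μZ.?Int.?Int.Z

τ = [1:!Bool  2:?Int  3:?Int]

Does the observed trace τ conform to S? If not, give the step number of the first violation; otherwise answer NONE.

[1] got !Bool, protocol expects !Unit  ✗

1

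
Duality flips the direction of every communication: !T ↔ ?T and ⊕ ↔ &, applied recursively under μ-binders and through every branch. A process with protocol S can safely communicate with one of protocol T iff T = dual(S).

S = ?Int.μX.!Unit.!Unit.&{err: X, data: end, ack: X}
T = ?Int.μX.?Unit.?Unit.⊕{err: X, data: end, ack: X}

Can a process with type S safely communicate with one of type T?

?Int ‖ ?Int  ✗ same direction on both sides — not dual

NO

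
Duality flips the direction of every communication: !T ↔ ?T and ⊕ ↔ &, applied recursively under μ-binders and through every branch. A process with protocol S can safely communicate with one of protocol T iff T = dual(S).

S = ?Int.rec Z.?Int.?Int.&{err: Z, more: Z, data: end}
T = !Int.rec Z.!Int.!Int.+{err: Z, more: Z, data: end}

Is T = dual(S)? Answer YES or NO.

?Int | !Int  ok
  rec Z | rec Z  ok (μ self-dual)
    ?Int | !Int  ok
      ?Int | !Int  ok
        &{err,more,data} | +{err,more,data}  ok label sets agree
          • err:
            Z | Z  ok
          • more:
            Z | Z  ok
          • data:
            end | end  ok

YES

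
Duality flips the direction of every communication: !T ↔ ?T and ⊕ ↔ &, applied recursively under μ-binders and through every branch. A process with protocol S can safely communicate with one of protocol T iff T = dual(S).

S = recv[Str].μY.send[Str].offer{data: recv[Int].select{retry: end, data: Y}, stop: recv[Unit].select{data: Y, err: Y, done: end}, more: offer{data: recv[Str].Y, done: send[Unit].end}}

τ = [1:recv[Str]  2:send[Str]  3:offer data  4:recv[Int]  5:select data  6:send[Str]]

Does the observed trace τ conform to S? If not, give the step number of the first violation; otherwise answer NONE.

[1] recv[Str]  ✓  state: μY.…
[2] send[Str]  ✓  state: offer{data: recv[Int].select{retry: end, data: μY.…}, stop: recv[Unit].select{data: μY.…, err: μY.…, done: end}, more: offer{data: recv[Str].μY.…, done: send[Unit].end}}
[3] offer data  ✓  state: recv[Int].select{retry: end, data: μY.…}
[4] recv[Int]  ✓  state: select{retry: end, data: μY.…}
[5] select data  ✓  state: μY.…
[6] send[Str]  ✓  state: offer{data: recv[Int].select{retry: end, data: μY.…}, stop: recv[Unit].select{data: μY.…, err: μY.…, done: end}, more: offer{data: recv[Str].μY.…, done: send[Unit].end}}
all 6 steps conform

NONE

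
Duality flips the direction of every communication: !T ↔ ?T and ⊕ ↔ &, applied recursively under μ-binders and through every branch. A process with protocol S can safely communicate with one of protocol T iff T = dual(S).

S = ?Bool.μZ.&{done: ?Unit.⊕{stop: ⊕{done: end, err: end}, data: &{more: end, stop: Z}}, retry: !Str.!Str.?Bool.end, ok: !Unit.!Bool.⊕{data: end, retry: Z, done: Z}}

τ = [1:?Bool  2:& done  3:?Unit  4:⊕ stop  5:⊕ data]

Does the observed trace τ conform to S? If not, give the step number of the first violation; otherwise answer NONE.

5

@1 ?Bool  ok  state: μZ.…
@2 & done  ok  state: ?Unit.⊕{stop: ⊕{done: end, err: end}, data: &{more: end, stop: μZ.…}}
@3 ?Unit  ok  state: ⊕{stop: ⊕{done: end, err: end}, data: &{more: end, stop: μZ.…}}
@4 ⊕ stop  ok  state: ⊕{done: end, err: end}
@5 got ⊕ data, protocol expects ⊕ done or ⊕ err  ✗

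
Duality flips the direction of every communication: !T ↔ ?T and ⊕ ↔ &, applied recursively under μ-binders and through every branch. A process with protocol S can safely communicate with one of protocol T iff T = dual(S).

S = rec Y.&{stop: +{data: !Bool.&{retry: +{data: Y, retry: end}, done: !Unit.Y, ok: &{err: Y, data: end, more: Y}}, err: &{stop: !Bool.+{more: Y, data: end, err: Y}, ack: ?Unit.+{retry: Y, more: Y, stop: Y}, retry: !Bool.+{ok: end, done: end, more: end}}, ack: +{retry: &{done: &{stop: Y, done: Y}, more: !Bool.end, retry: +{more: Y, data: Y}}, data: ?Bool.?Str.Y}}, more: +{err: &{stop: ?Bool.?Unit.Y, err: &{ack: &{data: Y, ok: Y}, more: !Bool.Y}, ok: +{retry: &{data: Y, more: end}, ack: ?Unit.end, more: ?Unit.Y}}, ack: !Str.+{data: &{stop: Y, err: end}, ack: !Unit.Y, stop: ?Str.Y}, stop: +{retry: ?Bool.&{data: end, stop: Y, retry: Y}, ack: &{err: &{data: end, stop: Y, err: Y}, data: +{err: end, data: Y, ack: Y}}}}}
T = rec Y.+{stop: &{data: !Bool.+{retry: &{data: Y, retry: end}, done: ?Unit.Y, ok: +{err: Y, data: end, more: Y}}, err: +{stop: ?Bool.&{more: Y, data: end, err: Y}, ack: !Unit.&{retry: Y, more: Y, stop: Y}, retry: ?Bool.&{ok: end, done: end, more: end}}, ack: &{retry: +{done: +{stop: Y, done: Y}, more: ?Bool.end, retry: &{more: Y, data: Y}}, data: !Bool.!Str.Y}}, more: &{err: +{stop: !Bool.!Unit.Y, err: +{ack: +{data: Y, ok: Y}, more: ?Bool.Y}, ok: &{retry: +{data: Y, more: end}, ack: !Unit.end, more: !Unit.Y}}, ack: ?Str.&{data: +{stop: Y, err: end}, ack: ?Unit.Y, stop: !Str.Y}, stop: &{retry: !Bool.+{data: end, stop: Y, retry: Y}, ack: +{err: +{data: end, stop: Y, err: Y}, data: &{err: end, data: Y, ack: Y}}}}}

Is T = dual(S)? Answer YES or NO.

NO

rec Y ‖ rec Y  match (binder kept)
  &{stop,more} ‖ +{stop,more}  match labels match
    case stop:
      +{data,err,ack} ‖ &{data,err,ack}  match labels match
        case data:
          !Bool ‖ !Bool  ✗ same direction on both sides — not dual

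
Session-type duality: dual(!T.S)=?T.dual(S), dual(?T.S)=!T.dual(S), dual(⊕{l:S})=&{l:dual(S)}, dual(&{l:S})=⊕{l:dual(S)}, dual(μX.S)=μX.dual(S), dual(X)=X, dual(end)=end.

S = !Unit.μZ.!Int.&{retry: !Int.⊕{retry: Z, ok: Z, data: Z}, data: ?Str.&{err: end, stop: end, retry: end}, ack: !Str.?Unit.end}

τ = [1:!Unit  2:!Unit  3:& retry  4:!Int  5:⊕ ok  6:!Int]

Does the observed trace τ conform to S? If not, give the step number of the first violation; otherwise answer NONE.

[1] !Unit  ✓  residual = μZ.…
[2] got !Unit, protocol expects !Int  ✗

2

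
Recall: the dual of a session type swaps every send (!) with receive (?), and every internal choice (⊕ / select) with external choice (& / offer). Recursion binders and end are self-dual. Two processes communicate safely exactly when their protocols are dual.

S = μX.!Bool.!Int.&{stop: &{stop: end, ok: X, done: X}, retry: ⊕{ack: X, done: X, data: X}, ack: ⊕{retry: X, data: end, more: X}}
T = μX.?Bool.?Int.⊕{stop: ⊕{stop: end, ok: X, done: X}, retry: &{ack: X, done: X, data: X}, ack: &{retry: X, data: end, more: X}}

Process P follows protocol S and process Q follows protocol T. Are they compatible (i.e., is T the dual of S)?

YES

μX vs μX  match (binder kept)
  !Bool vs ?Bool  match
    !Int vs ?Int  match
      &{stop,retry,ack} vs ⊕{stop,retry,ack}  match same labels
        case stop:
          &{stop,ok,done} vs ⊕{stop,ok,done}  match same labels
            case stop:
              end vs end  match
            case ok:
              X vs X  match
            case done:
              X vs X  match
        case retry:
          ⊕{ack,done,data} vs &{ack,done,data}  match same labels
            case ack:
              X vs X  match
            case done:
              X vs X  match
            case data:
              X vs X  match
        case ack:
          ⊕{retry,data,more} vs &{retry,data,more}  match same labels
            case retry:
              X vs X  match
            case data:
              end vs end  match
            case more:
              X vs X  match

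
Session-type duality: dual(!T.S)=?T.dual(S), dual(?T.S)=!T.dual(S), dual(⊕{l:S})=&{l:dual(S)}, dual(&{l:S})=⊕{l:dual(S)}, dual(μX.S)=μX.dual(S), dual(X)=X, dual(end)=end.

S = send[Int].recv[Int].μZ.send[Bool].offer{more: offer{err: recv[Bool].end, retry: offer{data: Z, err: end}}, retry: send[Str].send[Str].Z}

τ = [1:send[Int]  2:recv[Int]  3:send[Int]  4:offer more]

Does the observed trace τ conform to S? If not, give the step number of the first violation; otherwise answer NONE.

@1 send[Int]  ok  residual = recv[Int].μZ.…
@2 recv[Int]  ok  residual = μZ.…
@3 got send[Int], protocol expects send[Bool]  ✗

3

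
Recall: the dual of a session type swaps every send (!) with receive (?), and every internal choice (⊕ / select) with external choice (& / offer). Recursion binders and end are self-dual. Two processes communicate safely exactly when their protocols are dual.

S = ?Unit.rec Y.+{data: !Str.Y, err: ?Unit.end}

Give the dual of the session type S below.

?Unit ↦ !Unit
  rec Y ↦ rec Y  (binder kept)
    +{data,err} ↦ &{data,err}  (select→offer)
      case data:
        !Str ↦ ?Str
          Y self-dual
      case err:
        ?Unit ↦ !Unit
          end self-dual

!Unit.rec Y.&{data: ?Str.Y, err: !Unit.end}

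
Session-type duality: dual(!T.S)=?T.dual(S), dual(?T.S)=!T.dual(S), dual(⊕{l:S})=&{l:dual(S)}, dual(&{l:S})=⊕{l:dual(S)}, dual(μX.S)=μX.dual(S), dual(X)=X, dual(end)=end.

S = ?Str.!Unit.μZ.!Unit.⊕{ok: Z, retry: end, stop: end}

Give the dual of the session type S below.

!Str.?Unit.μZ.?Unit.&{ok: Z, retry: end, stop: end}

?Str → !Str
  !Unit → ?Unit
    μZ → μZ  (binder kept)
      !Unit → ?Unit
        ⊕{ok,retry,stop} → &{ok,retry,stop}  (⊕→&)
          • ok:
            Z ↦ Z
          • retry:
            end ↦ end
          • stop:
            end ↦ end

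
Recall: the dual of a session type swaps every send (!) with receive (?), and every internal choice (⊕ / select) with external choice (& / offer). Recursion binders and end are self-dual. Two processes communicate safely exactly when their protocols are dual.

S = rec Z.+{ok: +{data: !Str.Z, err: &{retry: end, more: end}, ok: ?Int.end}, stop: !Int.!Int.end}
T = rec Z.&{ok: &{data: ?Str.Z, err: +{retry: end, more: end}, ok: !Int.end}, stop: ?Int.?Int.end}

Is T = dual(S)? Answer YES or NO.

rec Z ‖ rec Z  match (μ self-dual)
  +{ok,stop} ‖ &{ok,stop}  match labels match
    • ok:
      +{data,err,ok} ‖ &{data,err,ok}  match labels match
        • data:
          !Str ‖ ?Str  match
            Z ‖ Z  match
        • err:
          &{retry,more} ‖ +{retry,more}  match labels match
            • retry:
              end ‖ end  match
            • more:
              end ‖ end  match
        • ok:
          ?Int ‖ !Int  match
            end ‖ end  match
    • stop:
      !Int ‖ ?Int  match
        !Int ‖ ?Int  match
          end ‖ end  match

YES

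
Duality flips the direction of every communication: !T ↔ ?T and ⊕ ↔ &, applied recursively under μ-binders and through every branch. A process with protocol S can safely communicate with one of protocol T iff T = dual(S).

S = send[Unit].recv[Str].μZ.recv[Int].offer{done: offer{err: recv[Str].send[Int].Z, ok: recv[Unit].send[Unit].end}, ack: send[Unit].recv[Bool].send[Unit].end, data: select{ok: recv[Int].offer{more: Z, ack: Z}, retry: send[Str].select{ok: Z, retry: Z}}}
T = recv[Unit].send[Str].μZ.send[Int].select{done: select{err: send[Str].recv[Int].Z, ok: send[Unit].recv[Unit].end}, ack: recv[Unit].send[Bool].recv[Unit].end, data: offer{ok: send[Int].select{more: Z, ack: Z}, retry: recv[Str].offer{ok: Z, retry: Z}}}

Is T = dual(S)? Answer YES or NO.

YES

send[Unit] ‖ recv[Unit]  ✓
  recv[Str] ‖ send[Str]  ✓
    μZ ‖ μZ  ✓ (binder kept)
      recv[Int] ‖ send[Int]  ✓
        offer{done,ack,data} ‖ select{done,ack,data}  ✓ same labels
          • done:
            offer{err,ok} ‖ select{err,ok}  ✓ same labels
              • err:
                recv[Str] ‖ send[Str]  ✓
                  send[Int] ‖ recv[Int]  ✓
                    Z ‖ Z  ✓
              • ok:
                recv[Unit] ‖ send[Unit]  ✓
                  send[Unit] ‖ recv[Unit]  ✓
                    end ‖ end  ✓
          • ack:
            send[Unit] ‖ recv[Unit]  ✓
              recv[Bool] ‖ send[Bool]  ✓
                send[Unit] ‖ recv[Unit]  ✓
                  end ‖ end  ✓
          • data:
            select{ok,retry} ‖ offer{ok,retry}  ✓ same labels
              • ok:
                recv[Int] ‖ send[Int]  ✓
                  offer{more,ack} ‖ select{more,ack}  ✓ same labels
                    • more:
                      Z ‖ Z  ✓
                    • ack:
                      Z ‖ Z  ✓
              • retry:
                send[Str] ‖ recv[Str]  ✓
                  select{ok,retry} ‖ offer{ok,retry}  ✓ same labels
                    • ok:
                      Z ‖ Z  ✓
                    • retry:
                      Z ‖ Z  ✓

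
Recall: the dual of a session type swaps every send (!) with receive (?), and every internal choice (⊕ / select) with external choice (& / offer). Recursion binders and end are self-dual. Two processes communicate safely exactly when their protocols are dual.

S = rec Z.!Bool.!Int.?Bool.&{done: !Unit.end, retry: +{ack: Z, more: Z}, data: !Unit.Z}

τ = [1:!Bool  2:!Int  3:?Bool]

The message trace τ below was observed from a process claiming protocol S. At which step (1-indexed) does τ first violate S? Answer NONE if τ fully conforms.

[1] !Bool  match  residual = !Int.?Bool.&{done: !Unit.end, retry: +{ack: rec Z.…, more: rec Z.…}, data: !Unit.rec Z.…}
[2] !Int  match  residual = ?Bool.&{done: !Unit.end, retry: +{ack: rec Z.…, more: rec Z.…}, data: !Unit.rec Z.…}
[3] ?Bool  match  residual = &{done: !Unit.end, retry: +{ack: rec Z.…, more: rec Z.…}, data: !Unit.rec Z.…}
τ conforms to S (length 3)

NONE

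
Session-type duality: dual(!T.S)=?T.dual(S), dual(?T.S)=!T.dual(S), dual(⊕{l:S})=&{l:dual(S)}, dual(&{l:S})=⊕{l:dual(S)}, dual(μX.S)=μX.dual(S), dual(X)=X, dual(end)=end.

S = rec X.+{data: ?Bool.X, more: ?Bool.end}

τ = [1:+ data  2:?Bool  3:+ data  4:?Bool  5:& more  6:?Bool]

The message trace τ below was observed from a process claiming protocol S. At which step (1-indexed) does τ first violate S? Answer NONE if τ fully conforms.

step 1: + data  ok  residual = ?Bool.rec X.…
step 2: ?Bool  ok  residual = rec X.…
step 3: + data  ok  residual = ?Bool.rec X.…
step 4: ?Bool  ok  residual = rec X.…
step 5: got & more, protocol expects + data or + more  ✗

5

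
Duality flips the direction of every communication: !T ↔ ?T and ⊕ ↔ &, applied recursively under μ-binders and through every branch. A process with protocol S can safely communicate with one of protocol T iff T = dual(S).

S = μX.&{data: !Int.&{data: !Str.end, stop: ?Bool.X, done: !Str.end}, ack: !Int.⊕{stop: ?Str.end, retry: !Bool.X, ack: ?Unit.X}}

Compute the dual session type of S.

μX.⊕{data: ?Int.⊕{data: ?Str.end, stop: !Bool.X, done: ?Str.end}, ack: ?Int.&{stop: !Str.end, retry: ?Bool.X, ack: !Unit.X}}

μX = μX  (μ self-dual)
  &{data,ack} = ⊕{data,ack}  (&→⊕)
    • data:
      !Int = ?Int
        &{data,stop,done} = ⊕{data,stop,done}  (&→⊕)
          • data:
            !Str = ?Str
              dual(end) = end
          • stop:
            ?Bool = !Bool
              dual(X) = X
          • done:
            !Str = ?Str
              dual(end) = end
    • ack:
      !Int = ?Int
        ⊕{stop,retry,ack} = &{stop,retry,ack}  (⊕→&)
          • stop:
            ?Str = !Str
              dual(end) = end
          • retry:
            !Bool = ?Bool
              dual(X) = X
          • ack:
            ?Unit = !Unit
              dual(X) = X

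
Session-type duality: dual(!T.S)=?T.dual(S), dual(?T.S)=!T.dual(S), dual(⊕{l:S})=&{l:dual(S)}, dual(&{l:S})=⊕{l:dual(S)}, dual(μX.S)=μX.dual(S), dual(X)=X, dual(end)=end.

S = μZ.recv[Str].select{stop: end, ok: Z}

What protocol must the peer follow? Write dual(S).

μZ ↦ μZ  (binder kept)
  recv[Str] ↦ send[Str]
    select{stop,ok} ↦ offer{stop,ok}  (select→offer)
      [stop]
        dual(end) = end
      [ok]
        dual(Z) = Z

μZ.send[Str].offer{stop: end, ok: Z}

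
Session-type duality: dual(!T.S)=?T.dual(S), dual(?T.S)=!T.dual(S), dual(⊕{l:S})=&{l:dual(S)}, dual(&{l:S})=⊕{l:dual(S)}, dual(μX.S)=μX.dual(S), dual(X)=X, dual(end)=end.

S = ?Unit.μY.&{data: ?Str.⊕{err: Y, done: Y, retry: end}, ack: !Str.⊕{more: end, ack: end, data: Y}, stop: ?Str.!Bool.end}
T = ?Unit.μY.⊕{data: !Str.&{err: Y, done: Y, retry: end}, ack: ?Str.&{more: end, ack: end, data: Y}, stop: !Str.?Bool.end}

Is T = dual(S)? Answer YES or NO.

?Unit ‖ ?Unit  ✗ same direction on both sides — not dual

NO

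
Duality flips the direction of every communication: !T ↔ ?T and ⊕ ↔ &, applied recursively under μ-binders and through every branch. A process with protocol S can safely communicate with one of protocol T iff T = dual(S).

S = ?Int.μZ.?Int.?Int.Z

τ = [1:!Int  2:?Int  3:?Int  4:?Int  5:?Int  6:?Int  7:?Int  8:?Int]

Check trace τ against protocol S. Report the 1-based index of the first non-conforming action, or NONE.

1

step 1: got !Int, protocol expects ?Int  ✗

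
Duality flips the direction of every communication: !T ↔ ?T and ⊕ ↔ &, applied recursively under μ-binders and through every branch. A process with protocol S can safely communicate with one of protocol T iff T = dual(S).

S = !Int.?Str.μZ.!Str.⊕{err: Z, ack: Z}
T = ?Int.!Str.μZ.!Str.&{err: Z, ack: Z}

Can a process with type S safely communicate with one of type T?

!Int ‖ ?Int  ✓
  ?Str ‖ !Str  ✓
    μZ ‖ μZ  ✓ (binder kept)
      !Str ‖ !Str  ✗ same direction on both sides — not dual

NO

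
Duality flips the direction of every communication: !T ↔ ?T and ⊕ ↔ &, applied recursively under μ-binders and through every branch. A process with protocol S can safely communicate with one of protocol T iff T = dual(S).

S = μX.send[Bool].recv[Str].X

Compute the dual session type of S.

μX = μX  (μ self-dual)
  send[Bool] = recv[Bool]
    recv[Str] = send[Str]
      dual(X) = X

μX.recv[Bool].send[Str].X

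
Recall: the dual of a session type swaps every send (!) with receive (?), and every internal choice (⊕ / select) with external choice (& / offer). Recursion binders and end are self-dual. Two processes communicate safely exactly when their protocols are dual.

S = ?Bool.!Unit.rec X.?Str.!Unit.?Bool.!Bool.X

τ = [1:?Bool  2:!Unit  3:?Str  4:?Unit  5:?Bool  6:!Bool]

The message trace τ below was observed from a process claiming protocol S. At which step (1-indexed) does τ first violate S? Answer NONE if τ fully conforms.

4

@1 ?Bool  match  residual = !Unit.rec X.…
@2 !Unit  match  residual = rec X.…
@3 ?Str  match  residual = !Unit.?Bool.!Bool.rec X.…
@4 got ?Unit, protocol expects !Unit  ✗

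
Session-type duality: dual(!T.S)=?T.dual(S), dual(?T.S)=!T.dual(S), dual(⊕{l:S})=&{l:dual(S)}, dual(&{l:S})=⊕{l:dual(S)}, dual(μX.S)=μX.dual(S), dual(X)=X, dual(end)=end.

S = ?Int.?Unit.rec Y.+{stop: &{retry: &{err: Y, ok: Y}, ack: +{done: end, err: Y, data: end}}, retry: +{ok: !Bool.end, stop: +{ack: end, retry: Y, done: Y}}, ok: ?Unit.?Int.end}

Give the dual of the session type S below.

!Int.!Unit.rec Y.&{stop: +{retry: +{err: Y, ok: Y}, ack: &{done: end, err: Y, data: end}}, retry: &{ok: ?Bool.end, stop: &{ack: end, retry: Y, done: Y}}, ok: !Unit.!Int.end}

?Int ↦ !Int
  ?Unit ↦ !Unit
    rec Y ↦ rec Y  (rec unchanged)
      +{stop,retry,ok} ↦ &{stop,retry,ok}  (internal→external)
        • stop:
          &{retry,ack} ↦ +{retry,ack}  (&→⊕)
            • retry:
              &{err,ok} ↦ +{err,ok}  (&→⊕)
                • err:
                  Y self-dual
                • ok:
                  Y self-dual
            • ack:
              +{done,err,data} ↦ &{done,err,data}  (internal→external)
                • done:
                  end self-dual
                • err:
                  Y self-dual
                • data:
                  end self-dual
        • retry:
          +{ok,stop} ↦ &{ok,stop}  (internal→external)
            • ok:
              !Bool ↦ ?Bool
                end self-dual
            • stop:
              +{ack,retry,done} ↦ &{ack,retry,done}  (internal→external)
                • ack:
                  end self-dual
                • retry:
                  Y self-dual
                • done:
                  Y self-dual
        • ok:
          ?Unit ↦ !Unit
            ?Int ↦ !Int
              end self-dual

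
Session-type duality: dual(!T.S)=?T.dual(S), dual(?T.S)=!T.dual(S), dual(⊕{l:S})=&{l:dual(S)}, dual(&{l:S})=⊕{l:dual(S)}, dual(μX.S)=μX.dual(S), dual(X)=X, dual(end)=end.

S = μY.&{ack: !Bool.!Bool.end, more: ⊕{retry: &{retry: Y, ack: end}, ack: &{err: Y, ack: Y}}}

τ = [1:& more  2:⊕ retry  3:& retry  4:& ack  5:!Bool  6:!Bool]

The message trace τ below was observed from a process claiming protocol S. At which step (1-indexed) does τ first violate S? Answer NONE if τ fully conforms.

NONE

[1] & more  ok  cont: ⊕{retry: &{retry: μY.…, ack: end}, ack: &{err: μY.…, ack: μY.…}}
[2] ⊕ retry  ok  cont: &{retry: μY.…, ack: end}
[3] & retry  ok  cont: μY.…
[4] & ack  ok  cont: !Bool.!Bool.end
[5] !Bool  ok  cont: !Bool.end
[6] !Bool  ok  cont: end
all 6 steps conform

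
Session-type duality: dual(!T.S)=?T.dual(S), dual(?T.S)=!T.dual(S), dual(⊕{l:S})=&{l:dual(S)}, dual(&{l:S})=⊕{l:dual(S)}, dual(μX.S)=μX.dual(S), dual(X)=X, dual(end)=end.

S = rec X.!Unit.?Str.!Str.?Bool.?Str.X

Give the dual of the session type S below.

rec X = rec X  (binder kept)
  !Unit = ?Unit
    ?Str = !Str
      !Str = ?Str
        ?Bool = !Bool
          ?Str = !Str
            dual(X) = X

rec X.?Unit.!Str.?Str.!Bool.!Str.X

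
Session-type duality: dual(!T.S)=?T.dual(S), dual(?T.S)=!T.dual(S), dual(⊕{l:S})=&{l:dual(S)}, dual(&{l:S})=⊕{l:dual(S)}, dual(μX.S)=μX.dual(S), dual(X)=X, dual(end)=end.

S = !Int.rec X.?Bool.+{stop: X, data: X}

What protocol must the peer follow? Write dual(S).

?Int.rec X.!Bool.&{stop: X, data: X}

!Int ↦ ?Int
  rec X ↦ rec X  (μ self-dual)
    ?Bool ↦ !Bool
      +{stop,data} ↦ &{stop,data}  (⊕→&)
        [stop]
          X self-dual
        [data]
          X self-dual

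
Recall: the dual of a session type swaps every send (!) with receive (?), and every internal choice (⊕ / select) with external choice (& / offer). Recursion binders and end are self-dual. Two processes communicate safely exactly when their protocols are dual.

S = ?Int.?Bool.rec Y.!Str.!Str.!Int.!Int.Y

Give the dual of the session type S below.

?Int ↦ !Int
  ?Bool ↦ !Bool
    rec Y ↦ rec Y  (binder kept)
      !Str ↦ ?Str
        !Str ↦ ?Str
          !Int ↦ ?Int
            !Int ↦ ?Int
              Y self-dual

!Int.!Bool.rec Y.?Str.?Str.?Int.?Int.Y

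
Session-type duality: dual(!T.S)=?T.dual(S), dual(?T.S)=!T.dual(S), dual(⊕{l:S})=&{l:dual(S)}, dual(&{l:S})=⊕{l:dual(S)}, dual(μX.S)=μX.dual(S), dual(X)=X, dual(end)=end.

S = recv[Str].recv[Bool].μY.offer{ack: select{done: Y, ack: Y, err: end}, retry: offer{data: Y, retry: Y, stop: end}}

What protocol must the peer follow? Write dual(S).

recv[Str] → send[Str]
  recv[Bool] → send[Bool]
    μY → μY  (rec unchanged)
      offer{ack,retry} → select{ack,retry}  (external→internal)
        • ack:
          select{done,ack,err} → offer{done,ack,err}  (internal→external)
            • done:
              Y self-dual
            • ack:
              Y self-dual
            • err:
              end self-dual
        • retry:
          offer{data,retry,stop} → select{data,retry,stop}  (external→internal)
            • data:
              Y self-dual
            • retry:
              Y self-dual
            • stop:
              end self-dual

send[Str].send[Bool].μY.select{ack: offer{done: Y, ack: Y, err: end}, retry: select{data: Y, retry: Y, stop: end}}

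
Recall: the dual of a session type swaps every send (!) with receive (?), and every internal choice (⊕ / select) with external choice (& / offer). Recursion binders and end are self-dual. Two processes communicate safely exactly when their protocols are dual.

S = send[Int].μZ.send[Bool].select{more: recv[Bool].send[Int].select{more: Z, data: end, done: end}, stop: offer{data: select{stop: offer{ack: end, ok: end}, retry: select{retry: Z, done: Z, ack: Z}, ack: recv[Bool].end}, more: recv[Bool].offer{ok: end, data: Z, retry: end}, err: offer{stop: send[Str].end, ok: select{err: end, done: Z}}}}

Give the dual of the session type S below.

recv[Int].μZ.recv[Bool].offer{more: send[Bool].recv[Int].offer{more: Z, data: end, done: end}, stop: select{data: offer{stop: select{ack: end, ok: end}, retry: offer{retry: Z, done: Z, ack: Z}, ack: send[Bool].end}, more: send[Bool].select{ok: end, data: Z, retry: end}, err: select{stop: recv[Str].end, ok: offer{err: end, done: Z}}}}

send[Int] = recv[Int]
  μZ = μZ  (rec unchanged)
    send[Bool] = recv[Bool]
      select{more,stop} = offer{more,stop}  (select→offer)
        case more:
          recv[Bool] = send[Bool]
            send[Int] = recv[Int]
              select{more,data,done} = offer{more,data,done}  (select→offer)
                case more:
                  dual(Z) = Z
                case data:
                  dual(end) = end
                case done:
                  dual(end) = end
        case stop:
          offer{data,more,err} = select{data,more,err}  (external→internal)
            case data:
              select{stop,retry,ack} = offer{stop,retry,ack}  (select→offer)
                case stop:
                  offer{ack,ok} = select{ack,ok}  (external→internal)
                    case ack:
                      dual(end) = end
                    case ok:
                      dual(end) = end
                case retry:
                  select{retry,done,ack} = offer{retry,done,ack}  (select→offer)
                    case retry:
                      dual(Z) = Z
                    case done:
                      dual(Z) = Z
                    case ack:
                      dual(Z) = Z
                case ack:
                  recv[Bool] = send[Bool]
                    dual(end) = end
            case more:
              recv[Bool] = send[Bool]
                offer{ok,data,retry} = select{ok,data,retry}  (external→internal)
                  case ok:
                    dual(end) = end
                  case data:
                    dual(Z) = Z
                  case retry:
                    dual(end) = end
            case err:
              offer{stop,ok} = select{stop,ok}  (external→internal)
                case stop:
                  send[Str] = recv[Str]
                    dual(end) = end
                case ok:
                  select{err,done} = offer{err,done}  (select→offer)
                    case err:
                      dual(end) = end
                    case done:
                      dual(Z) = Z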